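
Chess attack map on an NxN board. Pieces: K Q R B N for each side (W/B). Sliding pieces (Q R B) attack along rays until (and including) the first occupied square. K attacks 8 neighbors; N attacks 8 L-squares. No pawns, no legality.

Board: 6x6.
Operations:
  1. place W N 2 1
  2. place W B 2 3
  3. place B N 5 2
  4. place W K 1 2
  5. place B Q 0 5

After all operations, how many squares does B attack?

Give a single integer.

Answer: 16

Derivation:
Op 1: place WN@(2,1)
Op 2: place WB@(2,3)
Op 3: place BN@(5,2)
Op 4: place WK@(1,2)
Op 5: place BQ@(0,5)
Per-piece attacks for B:
  BQ@(0,5): attacks (0,4) (0,3) (0,2) (0,1) (0,0) (1,5) (2,5) (3,5) (4,5) (5,5) (1,4) (2,3) [ray(1,-1) blocked at (2,3)]
  BN@(5,2): attacks (4,4) (3,3) (4,0) (3,1)
Union (16 distinct): (0,0) (0,1) (0,2) (0,3) (0,4) (1,4) (1,5) (2,3) (2,5) (3,1) (3,3) (3,5) (4,0) (4,4) (4,5) (5,5)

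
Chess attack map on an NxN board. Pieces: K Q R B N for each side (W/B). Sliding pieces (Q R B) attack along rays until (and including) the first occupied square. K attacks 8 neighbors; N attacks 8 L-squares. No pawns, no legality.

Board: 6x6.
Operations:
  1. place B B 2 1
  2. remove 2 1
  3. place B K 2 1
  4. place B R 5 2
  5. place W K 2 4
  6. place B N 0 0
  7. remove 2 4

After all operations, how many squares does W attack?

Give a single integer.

Answer: 0

Derivation:
Op 1: place BB@(2,1)
Op 2: remove (2,1)
Op 3: place BK@(2,1)
Op 4: place BR@(5,2)
Op 5: place WK@(2,4)
Op 6: place BN@(0,0)
Op 7: remove (2,4)
Per-piece attacks for W:
Union (0 distinct): (none)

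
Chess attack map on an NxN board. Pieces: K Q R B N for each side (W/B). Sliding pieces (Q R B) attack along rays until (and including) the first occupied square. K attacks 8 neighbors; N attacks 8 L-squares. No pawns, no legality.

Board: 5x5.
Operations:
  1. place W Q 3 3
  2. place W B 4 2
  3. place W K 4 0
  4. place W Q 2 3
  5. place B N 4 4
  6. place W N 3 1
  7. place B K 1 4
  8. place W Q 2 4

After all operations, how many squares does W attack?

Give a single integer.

Op 1: place WQ@(3,3)
Op 2: place WB@(4,2)
Op 3: place WK@(4,0)
Op 4: place WQ@(2,3)
Op 5: place BN@(4,4)
Op 6: place WN@(3,1)
Op 7: place BK@(1,4)
Op 8: place WQ@(2,4)
Per-piece attacks for W:
  WQ@(2,3): attacks (2,4) (2,2) (2,1) (2,0) (3,3) (1,3) (0,3) (3,4) (3,2) (4,1) (1,4) (1,2) (0,1) [ray(0,1) blocked at (2,4); ray(1,0) blocked at (3,3); ray(-1,1) blocked at (1,4)]
  WQ@(2,4): attacks (2,3) (3,4) (4,4) (1,4) (3,3) (1,3) (0,2) [ray(0,-1) blocked at (2,3); ray(1,0) blocked at (4,4); ray(-1,0) blocked at (1,4); ray(1,-1) blocked at (3,3)]
  WN@(3,1): attacks (4,3) (2,3) (1,2) (1,0)
  WQ@(3,3): attacks (3,4) (3,2) (3,1) (4,3) (2,3) (4,4) (4,2) (2,4) (2,2) (1,1) (0,0) [ray(0,-1) blocked at (3,1); ray(-1,0) blocked at (2,3); ray(1,1) blocked at (4,4); ray(1,-1) blocked at (4,2); ray(-1,1) blocked at (2,4)]
  WK@(4,0): attacks (4,1) (3,0) (3,1)
  WB@(4,2): attacks (3,3) (3,1) [ray(-1,1) blocked at (3,3); ray(-1,-1) blocked at (3,1)]
Union (23 distinct): (0,0) (0,1) (0,2) (0,3) (1,0) (1,1) (1,2) (1,3) (1,4) (2,0) (2,1) (2,2) (2,3) (2,4) (3,0) (3,1) (3,2) (3,3) (3,4) (4,1) (4,2) (4,3) (4,4)

Answer: 23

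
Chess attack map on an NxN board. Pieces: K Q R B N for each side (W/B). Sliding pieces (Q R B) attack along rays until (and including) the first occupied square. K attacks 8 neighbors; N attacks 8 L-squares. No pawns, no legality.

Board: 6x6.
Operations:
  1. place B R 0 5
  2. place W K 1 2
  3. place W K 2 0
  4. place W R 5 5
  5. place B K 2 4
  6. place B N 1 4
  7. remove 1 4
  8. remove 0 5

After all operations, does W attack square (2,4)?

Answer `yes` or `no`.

Answer: no

Derivation:
Op 1: place BR@(0,5)
Op 2: place WK@(1,2)
Op 3: place WK@(2,0)
Op 4: place WR@(5,5)
Op 5: place BK@(2,4)
Op 6: place BN@(1,4)
Op 7: remove (1,4)
Op 8: remove (0,5)
Per-piece attacks for W:
  WK@(1,2): attacks (1,3) (1,1) (2,2) (0,2) (2,3) (2,1) (0,3) (0,1)
  WK@(2,0): attacks (2,1) (3,0) (1,0) (3,1) (1,1)
  WR@(5,5): attacks (5,4) (5,3) (5,2) (5,1) (5,0) (4,5) (3,5) (2,5) (1,5) (0,5)
W attacks (2,4): no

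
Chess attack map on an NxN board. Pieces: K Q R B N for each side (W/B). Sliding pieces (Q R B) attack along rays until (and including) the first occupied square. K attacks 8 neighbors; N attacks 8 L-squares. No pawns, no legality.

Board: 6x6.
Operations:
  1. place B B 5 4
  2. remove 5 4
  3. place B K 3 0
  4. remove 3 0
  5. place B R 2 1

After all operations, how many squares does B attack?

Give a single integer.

Op 1: place BB@(5,4)
Op 2: remove (5,4)
Op 3: place BK@(3,0)
Op 4: remove (3,0)
Op 5: place BR@(2,1)
Per-piece attacks for B:
  BR@(2,1): attacks (2,2) (2,3) (2,4) (2,5) (2,0) (3,1) (4,1) (5,1) (1,1) (0,1)
Union (10 distinct): (0,1) (1,1) (2,0) (2,2) (2,3) (2,4) (2,5) (3,1) (4,1) (5,1)

Answer: 10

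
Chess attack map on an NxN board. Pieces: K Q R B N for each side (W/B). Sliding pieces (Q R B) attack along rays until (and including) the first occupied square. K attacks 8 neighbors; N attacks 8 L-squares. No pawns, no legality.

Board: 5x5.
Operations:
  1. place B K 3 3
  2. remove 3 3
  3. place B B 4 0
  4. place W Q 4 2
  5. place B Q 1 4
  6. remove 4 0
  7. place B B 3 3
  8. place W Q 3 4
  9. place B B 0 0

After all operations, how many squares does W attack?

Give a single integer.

Op 1: place BK@(3,3)
Op 2: remove (3,3)
Op 3: place BB@(4,0)
Op 4: place WQ@(4,2)
Op 5: place BQ@(1,4)
Op 6: remove (4,0)
Op 7: place BB@(3,3)
Op 8: place WQ@(3,4)
Op 9: place BB@(0,0)
Per-piece attacks for W:
  WQ@(3,4): attacks (3,3) (4,4) (2,4) (1,4) (4,3) (2,3) (1,2) (0,1) [ray(0,-1) blocked at (3,3); ray(-1,0) blocked at (1,4)]
  WQ@(4,2): attacks (4,3) (4,4) (4,1) (4,0) (3,2) (2,2) (1,2) (0,2) (3,3) (3,1) (2,0) [ray(-1,1) blocked at (3,3)]
Union (15 distinct): (0,1) (0,2) (1,2) (1,4) (2,0) (2,2) (2,3) (2,4) (3,1) (3,2) (3,3) (4,0) (4,1) (4,3) (4,4)

Answer: 15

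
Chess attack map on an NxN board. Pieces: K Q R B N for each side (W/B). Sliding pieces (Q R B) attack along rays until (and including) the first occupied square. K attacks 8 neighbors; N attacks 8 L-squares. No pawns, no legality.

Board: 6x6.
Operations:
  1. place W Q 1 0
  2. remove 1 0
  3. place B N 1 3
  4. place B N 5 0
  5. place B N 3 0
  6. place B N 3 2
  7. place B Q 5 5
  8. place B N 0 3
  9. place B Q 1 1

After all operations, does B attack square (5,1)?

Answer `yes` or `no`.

Answer: yes

Derivation:
Op 1: place WQ@(1,0)
Op 2: remove (1,0)
Op 3: place BN@(1,3)
Op 4: place BN@(5,0)
Op 5: place BN@(3,0)
Op 6: place BN@(3,2)
Op 7: place BQ@(5,5)
Op 8: place BN@(0,3)
Op 9: place BQ@(1,1)
Per-piece attacks for B:
  BN@(0,3): attacks (1,5) (2,4) (1,1) (2,2)
  BQ@(1,1): attacks (1,2) (1,3) (1,0) (2,1) (3,1) (4,1) (5,1) (0,1) (2,2) (3,3) (4,4) (5,5) (2,0) (0,2) (0,0) [ray(0,1) blocked at (1,3); ray(1,1) blocked at (5,5)]
  BN@(1,3): attacks (2,5) (3,4) (0,5) (2,1) (3,2) (0,1)
  BN@(3,0): attacks (4,2) (5,1) (2,2) (1,1)
  BN@(3,2): attacks (4,4) (5,3) (2,4) (1,3) (4,0) (5,1) (2,0) (1,1)
  BN@(5,0): attacks (4,2) (3,1)
  BQ@(5,5): attacks (5,4) (5,3) (5,2) (5,1) (5,0) (4,5) (3,5) (2,5) (1,5) (0,5) (4,4) (3,3) (2,2) (1,1) [ray(0,-1) blocked at (5,0); ray(-1,-1) blocked at (1,1)]
B attacks (5,1): yes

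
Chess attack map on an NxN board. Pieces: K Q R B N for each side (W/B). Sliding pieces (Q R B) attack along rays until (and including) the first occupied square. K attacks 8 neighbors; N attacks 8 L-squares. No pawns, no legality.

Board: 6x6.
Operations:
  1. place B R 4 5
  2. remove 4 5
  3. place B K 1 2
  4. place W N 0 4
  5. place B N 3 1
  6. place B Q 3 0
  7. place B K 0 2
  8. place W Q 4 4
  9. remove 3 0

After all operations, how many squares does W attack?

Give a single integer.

Answer: 20

Derivation:
Op 1: place BR@(4,5)
Op 2: remove (4,5)
Op 3: place BK@(1,2)
Op 4: place WN@(0,4)
Op 5: place BN@(3,1)
Op 6: place BQ@(3,0)
Op 7: place BK@(0,2)
Op 8: place WQ@(4,4)
Op 9: remove (3,0)
Per-piece attacks for W:
  WN@(0,4): attacks (2,5) (1,2) (2,3)
  WQ@(4,4): attacks (4,5) (4,3) (4,2) (4,1) (4,0) (5,4) (3,4) (2,4) (1,4) (0,4) (5,5) (5,3) (3,5) (3,3) (2,2) (1,1) (0,0) [ray(-1,0) blocked at (0,4)]
Union (20 distinct): (0,0) (0,4) (1,1) (1,2) (1,4) (2,2) (2,3) (2,4) (2,5) (3,3) (3,4) (3,5) (4,0) (4,1) (4,2) (4,3) (4,5) (5,3) (5,4) (5,5)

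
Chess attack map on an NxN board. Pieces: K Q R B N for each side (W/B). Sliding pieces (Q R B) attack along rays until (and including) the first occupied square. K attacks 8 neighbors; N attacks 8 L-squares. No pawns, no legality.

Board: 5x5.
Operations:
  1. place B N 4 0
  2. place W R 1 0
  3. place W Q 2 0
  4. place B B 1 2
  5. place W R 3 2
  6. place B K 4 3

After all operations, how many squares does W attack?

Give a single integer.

Answer: 16

Derivation:
Op 1: place BN@(4,0)
Op 2: place WR@(1,0)
Op 3: place WQ@(2,0)
Op 4: place BB@(1,2)
Op 5: place WR@(3,2)
Op 6: place BK@(4,3)
Per-piece attacks for W:
  WR@(1,0): attacks (1,1) (1,2) (2,0) (0,0) [ray(0,1) blocked at (1,2); ray(1,0) blocked at (2,0)]
  WQ@(2,0): attacks (2,1) (2,2) (2,3) (2,4) (3,0) (4,0) (1,0) (3,1) (4,2) (1,1) (0,2) [ray(1,0) blocked at (4,0); ray(-1,0) blocked at (1,0)]
  WR@(3,2): attacks (3,3) (3,4) (3,1) (3,0) (4,2) (2,2) (1,2) [ray(-1,0) blocked at (1,2)]
Union (16 distinct): (0,0) (0,2) (1,0) (1,1) (1,2) (2,0) (2,1) (2,2) (2,3) (2,4) (3,0) (3,1) (3,3) (3,4) (4,0) (4,2)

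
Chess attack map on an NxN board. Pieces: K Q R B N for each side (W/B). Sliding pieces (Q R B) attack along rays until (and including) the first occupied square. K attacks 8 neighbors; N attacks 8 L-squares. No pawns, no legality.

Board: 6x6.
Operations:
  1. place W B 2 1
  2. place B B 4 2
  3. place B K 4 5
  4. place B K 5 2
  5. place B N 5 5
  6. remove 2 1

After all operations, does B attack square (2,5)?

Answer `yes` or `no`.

Op 1: place WB@(2,1)
Op 2: place BB@(4,2)
Op 3: place BK@(4,5)
Op 4: place BK@(5,2)
Op 5: place BN@(5,5)
Op 6: remove (2,1)
Per-piece attacks for B:
  BB@(4,2): attacks (5,3) (5,1) (3,3) (2,4) (1,5) (3,1) (2,0)
  BK@(4,5): attacks (4,4) (5,5) (3,5) (5,4) (3,4)
  BK@(5,2): attacks (5,3) (5,1) (4,2) (4,3) (4,1)
  BN@(5,5): attacks (4,3) (3,4)
B attacks (2,5): no

Answer: no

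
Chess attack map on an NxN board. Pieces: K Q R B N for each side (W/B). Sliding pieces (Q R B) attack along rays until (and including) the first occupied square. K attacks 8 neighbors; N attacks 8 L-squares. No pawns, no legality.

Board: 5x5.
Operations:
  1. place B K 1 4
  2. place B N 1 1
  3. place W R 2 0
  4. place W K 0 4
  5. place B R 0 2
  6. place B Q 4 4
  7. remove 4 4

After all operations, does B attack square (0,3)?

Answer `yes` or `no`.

Answer: yes

Derivation:
Op 1: place BK@(1,4)
Op 2: place BN@(1,1)
Op 3: place WR@(2,0)
Op 4: place WK@(0,4)
Op 5: place BR@(0,2)
Op 6: place BQ@(4,4)
Op 7: remove (4,4)
Per-piece attacks for B:
  BR@(0,2): attacks (0,3) (0,4) (0,1) (0,0) (1,2) (2,2) (3,2) (4,2) [ray(0,1) blocked at (0,4)]
  BN@(1,1): attacks (2,3) (3,2) (0,3) (3,0)
  BK@(1,4): attacks (1,3) (2,4) (0,4) (2,3) (0,3)
B attacks (0,3): yes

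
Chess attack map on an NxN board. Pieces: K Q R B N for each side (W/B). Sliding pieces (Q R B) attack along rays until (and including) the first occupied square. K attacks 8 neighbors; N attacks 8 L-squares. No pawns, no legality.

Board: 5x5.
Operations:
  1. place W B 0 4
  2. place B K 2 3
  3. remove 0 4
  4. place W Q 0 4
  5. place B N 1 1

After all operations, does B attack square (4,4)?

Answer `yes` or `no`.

Answer: no

Derivation:
Op 1: place WB@(0,4)
Op 2: place BK@(2,3)
Op 3: remove (0,4)
Op 4: place WQ@(0,4)
Op 5: place BN@(1,1)
Per-piece attacks for B:
  BN@(1,1): attacks (2,3) (3,2) (0,3) (3,0)
  BK@(2,3): attacks (2,4) (2,2) (3,3) (1,3) (3,4) (3,2) (1,4) (1,2)
B attacks (4,4): no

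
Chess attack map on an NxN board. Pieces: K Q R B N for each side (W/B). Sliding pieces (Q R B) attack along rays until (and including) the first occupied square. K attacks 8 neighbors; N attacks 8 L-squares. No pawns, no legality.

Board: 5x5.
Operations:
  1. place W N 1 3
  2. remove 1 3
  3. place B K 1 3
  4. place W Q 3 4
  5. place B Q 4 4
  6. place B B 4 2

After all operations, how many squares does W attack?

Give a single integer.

Answer: 12

Derivation:
Op 1: place WN@(1,3)
Op 2: remove (1,3)
Op 3: place BK@(1,3)
Op 4: place WQ@(3,4)
Op 5: place BQ@(4,4)
Op 6: place BB@(4,2)
Per-piece attacks for W:
  WQ@(3,4): attacks (3,3) (3,2) (3,1) (3,0) (4,4) (2,4) (1,4) (0,4) (4,3) (2,3) (1,2) (0,1) [ray(1,0) blocked at (4,4)]
Union (12 distinct): (0,1) (0,4) (1,2) (1,4) (2,3) (2,4) (3,0) (3,1) (3,2) (3,3) (4,3) (4,4)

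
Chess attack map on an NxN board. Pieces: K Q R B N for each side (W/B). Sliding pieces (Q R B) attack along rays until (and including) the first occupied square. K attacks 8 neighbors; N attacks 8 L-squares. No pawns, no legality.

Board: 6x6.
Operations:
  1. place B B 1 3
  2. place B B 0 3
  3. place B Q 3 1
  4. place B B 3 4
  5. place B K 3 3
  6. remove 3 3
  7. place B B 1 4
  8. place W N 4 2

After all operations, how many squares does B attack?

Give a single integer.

Op 1: place BB@(1,3)
Op 2: place BB@(0,3)
Op 3: place BQ@(3,1)
Op 4: place BB@(3,4)
Op 5: place BK@(3,3)
Op 6: remove (3,3)
Op 7: place BB@(1,4)
Op 8: place WN@(4,2)
Per-piece attacks for B:
  BB@(0,3): attacks (1,4) (1,2) (2,1) (3,0) [ray(1,1) blocked at (1,4)]
  BB@(1,3): attacks (2,4) (3,5) (2,2) (3,1) (0,4) (0,2) [ray(1,-1) blocked at (3,1)]
  BB@(1,4): attacks (2,5) (2,3) (3,2) (4,1) (5,0) (0,5) (0,3) [ray(-1,-1) blocked at (0,3)]
  BQ@(3,1): attacks (3,2) (3,3) (3,4) (3,0) (4,1) (5,1) (2,1) (1,1) (0,1) (4,2) (4,0) (2,2) (1,3) (2,0) [ray(0,1) blocked at (3,4); ray(1,1) blocked at (4,2); ray(-1,1) blocked at (1,3)]
  BB@(3,4): attacks (4,5) (4,3) (5,2) (2,5) (2,3) (1,2) (0,1)
Union (29 distinct): (0,1) (0,2) (0,3) (0,4) (0,5) (1,1) (1,2) (1,3) (1,4) (2,0) (2,1) (2,2) (2,3) (2,4) (2,5) (3,0) (3,1) (3,2) (3,3) (3,4) (3,5) (4,0) (4,1) (4,2) (4,3) (4,5) (5,0) (5,1) (5,2)

Answer: 29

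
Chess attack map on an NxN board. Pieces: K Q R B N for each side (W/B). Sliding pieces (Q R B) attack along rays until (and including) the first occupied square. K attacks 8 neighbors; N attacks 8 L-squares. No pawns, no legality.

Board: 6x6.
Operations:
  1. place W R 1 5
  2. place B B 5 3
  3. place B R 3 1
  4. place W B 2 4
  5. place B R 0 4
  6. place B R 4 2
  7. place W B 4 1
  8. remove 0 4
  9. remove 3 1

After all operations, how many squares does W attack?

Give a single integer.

Answer: 19

Derivation:
Op 1: place WR@(1,5)
Op 2: place BB@(5,3)
Op 3: place BR@(3,1)
Op 4: place WB@(2,4)
Op 5: place BR@(0,4)
Op 6: place BR@(4,2)
Op 7: place WB@(4,1)
Op 8: remove (0,4)
Op 9: remove (3,1)
Per-piece attacks for W:
  WR@(1,5): attacks (1,4) (1,3) (1,2) (1,1) (1,0) (2,5) (3,5) (4,5) (5,5) (0,5)
  WB@(2,4): attacks (3,5) (3,3) (4,2) (1,5) (1,3) (0,2) [ray(1,-1) blocked at (4,2); ray(-1,1) blocked at (1,5)]
  WB@(4,1): attacks (5,2) (5,0) (3,2) (2,3) (1,4) (0,5) (3,0)
Union (19 distinct): (0,2) (0,5) (1,0) (1,1) (1,2) (1,3) (1,4) (1,5) (2,3) (2,5) (3,0) (3,2) (3,3) (3,5) (4,2) (4,5) (5,0) (5,2) (5,5)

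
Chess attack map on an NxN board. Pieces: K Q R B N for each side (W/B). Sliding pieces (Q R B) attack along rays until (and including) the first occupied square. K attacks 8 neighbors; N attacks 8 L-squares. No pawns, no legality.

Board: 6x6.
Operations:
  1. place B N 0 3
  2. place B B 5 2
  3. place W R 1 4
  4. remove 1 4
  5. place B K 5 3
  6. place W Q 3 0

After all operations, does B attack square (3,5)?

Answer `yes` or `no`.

Op 1: place BN@(0,3)
Op 2: place BB@(5,2)
Op 3: place WR@(1,4)
Op 4: remove (1,4)
Op 5: place BK@(5,3)
Op 6: place WQ@(3,0)
Per-piece attacks for B:
  BN@(0,3): attacks (1,5) (2,4) (1,1) (2,2)
  BB@(5,2): attacks (4,3) (3,4) (2,5) (4,1) (3,0) [ray(-1,-1) blocked at (3,0)]
  BK@(5,3): attacks (5,4) (5,2) (4,3) (4,4) (4,2)
B attacks (3,5): no

Answer: no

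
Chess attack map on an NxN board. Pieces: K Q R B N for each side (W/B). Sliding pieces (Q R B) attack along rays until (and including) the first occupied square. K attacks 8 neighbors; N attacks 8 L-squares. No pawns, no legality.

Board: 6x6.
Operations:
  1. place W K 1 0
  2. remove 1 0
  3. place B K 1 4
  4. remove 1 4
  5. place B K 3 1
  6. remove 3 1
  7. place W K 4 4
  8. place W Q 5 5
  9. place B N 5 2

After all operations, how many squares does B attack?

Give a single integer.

Answer: 4

Derivation:
Op 1: place WK@(1,0)
Op 2: remove (1,0)
Op 3: place BK@(1,4)
Op 4: remove (1,4)
Op 5: place BK@(3,1)
Op 6: remove (3,1)
Op 7: place WK@(4,4)
Op 8: place WQ@(5,5)
Op 9: place BN@(5,2)
Per-piece attacks for B:
  BN@(5,2): attacks (4,4) (3,3) (4,0) (3,1)
Union (4 distinct): (3,1) (3,3) (4,0) (4,4)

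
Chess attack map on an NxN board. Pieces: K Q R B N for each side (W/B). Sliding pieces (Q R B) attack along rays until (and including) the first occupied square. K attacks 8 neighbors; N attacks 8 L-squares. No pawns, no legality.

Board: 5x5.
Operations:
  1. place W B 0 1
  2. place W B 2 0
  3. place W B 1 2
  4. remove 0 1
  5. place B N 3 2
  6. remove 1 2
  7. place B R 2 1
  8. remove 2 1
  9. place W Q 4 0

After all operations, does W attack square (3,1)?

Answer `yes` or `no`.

Op 1: place WB@(0,1)
Op 2: place WB@(2,0)
Op 3: place WB@(1,2)
Op 4: remove (0,1)
Op 5: place BN@(3,2)
Op 6: remove (1,2)
Op 7: place BR@(2,1)
Op 8: remove (2,1)
Op 9: place WQ@(4,0)
Per-piece attacks for W:
  WB@(2,0): attacks (3,1) (4,2) (1,1) (0,2)
  WQ@(4,0): attacks (4,1) (4,2) (4,3) (4,4) (3,0) (2,0) (3,1) (2,2) (1,3) (0,4) [ray(-1,0) blocked at (2,0)]
W attacks (3,1): yes

Answer: yes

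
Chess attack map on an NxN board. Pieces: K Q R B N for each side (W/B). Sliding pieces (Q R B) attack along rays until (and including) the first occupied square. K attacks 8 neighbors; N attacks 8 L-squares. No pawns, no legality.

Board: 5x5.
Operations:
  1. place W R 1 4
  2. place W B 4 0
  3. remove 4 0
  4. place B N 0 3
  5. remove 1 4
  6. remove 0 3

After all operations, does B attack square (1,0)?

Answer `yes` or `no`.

Answer: no

Derivation:
Op 1: place WR@(1,4)
Op 2: place WB@(4,0)
Op 3: remove (4,0)
Op 4: place BN@(0,3)
Op 5: remove (1,4)
Op 6: remove (0,3)
Per-piece attacks for B:
B attacks (1,0): no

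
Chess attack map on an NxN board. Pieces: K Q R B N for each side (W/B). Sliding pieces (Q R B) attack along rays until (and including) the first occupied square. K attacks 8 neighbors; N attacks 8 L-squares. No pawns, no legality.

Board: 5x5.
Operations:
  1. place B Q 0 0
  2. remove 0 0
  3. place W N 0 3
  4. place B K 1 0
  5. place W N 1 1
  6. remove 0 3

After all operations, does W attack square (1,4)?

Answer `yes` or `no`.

Op 1: place BQ@(0,0)
Op 2: remove (0,0)
Op 3: place WN@(0,3)
Op 4: place BK@(1,0)
Op 5: place WN@(1,1)
Op 6: remove (0,3)
Per-piece attacks for W:
  WN@(1,1): attacks (2,3) (3,2) (0,3) (3,0)
W attacks (1,4): no

Answer: no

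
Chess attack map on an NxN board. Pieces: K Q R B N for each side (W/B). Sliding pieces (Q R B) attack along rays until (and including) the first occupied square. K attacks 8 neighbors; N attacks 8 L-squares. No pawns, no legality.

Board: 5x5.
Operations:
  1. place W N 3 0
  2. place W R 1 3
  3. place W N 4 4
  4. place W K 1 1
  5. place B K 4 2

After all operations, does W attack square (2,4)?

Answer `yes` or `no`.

Op 1: place WN@(3,0)
Op 2: place WR@(1,3)
Op 3: place WN@(4,4)
Op 4: place WK@(1,1)
Op 5: place BK@(4,2)
Per-piece attacks for W:
  WK@(1,1): attacks (1,2) (1,0) (2,1) (0,1) (2,2) (2,0) (0,2) (0,0)
  WR@(1,3): attacks (1,4) (1,2) (1,1) (2,3) (3,3) (4,3) (0,3) [ray(0,-1) blocked at (1,1)]
  WN@(3,0): attacks (4,2) (2,2) (1,1)
  WN@(4,4): attacks (3,2) (2,3)
W attacks (2,4): no

Answer: no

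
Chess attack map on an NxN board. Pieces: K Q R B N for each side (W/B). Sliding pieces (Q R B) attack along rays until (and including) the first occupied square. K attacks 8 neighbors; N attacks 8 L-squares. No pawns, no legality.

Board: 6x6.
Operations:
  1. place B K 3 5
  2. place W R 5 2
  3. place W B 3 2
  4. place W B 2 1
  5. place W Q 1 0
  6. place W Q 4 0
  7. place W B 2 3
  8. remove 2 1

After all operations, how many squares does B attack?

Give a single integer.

Op 1: place BK@(3,5)
Op 2: place WR@(5,2)
Op 3: place WB@(3,2)
Op 4: place WB@(2,1)
Op 5: place WQ@(1,0)
Op 6: place WQ@(4,0)
Op 7: place WB@(2,3)
Op 8: remove (2,1)
Per-piece attacks for B:
  BK@(3,5): attacks (3,4) (4,5) (2,5) (4,4) (2,4)
Union (5 distinct): (2,4) (2,5) (3,4) (4,4) (4,5)

Answer: 5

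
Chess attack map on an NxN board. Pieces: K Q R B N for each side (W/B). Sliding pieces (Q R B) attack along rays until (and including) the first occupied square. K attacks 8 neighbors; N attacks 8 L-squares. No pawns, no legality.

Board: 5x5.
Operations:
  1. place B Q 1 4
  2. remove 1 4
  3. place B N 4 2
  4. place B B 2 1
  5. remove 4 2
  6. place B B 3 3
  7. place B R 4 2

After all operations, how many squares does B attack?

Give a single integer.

Op 1: place BQ@(1,4)
Op 2: remove (1,4)
Op 3: place BN@(4,2)
Op 4: place BB@(2,1)
Op 5: remove (4,2)
Op 6: place BB@(3,3)
Op 7: place BR@(4,2)
Per-piece attacks for B:
  BB@(2,1): attacks (3,2) (4,3) (3,0) (1,2) (0,3) (1,0)
  BB@(3,3): attacks (4,4) (4,2) (2,4) (2,2) (1,1) (0,0) [ray(1,-1) blocked at (4,2)]
  BR@(4,2): attacks (4,3) (4,4) (4,1) (4,0) (3,2) (2,2) (1,2) (0,2)
Union (15 distinct): (0,0) (0,2) (0,3) (1,0) (1,1) (1,2) (2,2) (2,4) (3,0) (3,2) (4,0) (4,1) (4,2) (4,3) (4,4)

Answer: 15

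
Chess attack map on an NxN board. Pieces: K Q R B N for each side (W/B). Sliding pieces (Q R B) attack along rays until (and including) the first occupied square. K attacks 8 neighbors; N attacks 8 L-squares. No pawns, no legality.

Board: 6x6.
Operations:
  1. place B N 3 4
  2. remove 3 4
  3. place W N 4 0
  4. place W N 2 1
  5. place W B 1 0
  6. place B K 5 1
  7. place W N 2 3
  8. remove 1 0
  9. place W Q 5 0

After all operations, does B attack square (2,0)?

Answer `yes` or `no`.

Op 1: place BN@(3,4)
Op 2: remove (3,4)
Op 3: place WN@(4,0)
Op 4: place WN@(2,1)
Op 5: place WB@(1,0)
Op 6: place BK@(5,1)
Op 7: place WN@(2,3)
Op 8: remove (1,0)
Op 9: place WQ@(5,0)
Per-piece attacks for B:
  BK@(5,1): attacks (5,2) (5,0) (4,1) (4,2) (4,0)
B attacks (2,0): no

Answer: no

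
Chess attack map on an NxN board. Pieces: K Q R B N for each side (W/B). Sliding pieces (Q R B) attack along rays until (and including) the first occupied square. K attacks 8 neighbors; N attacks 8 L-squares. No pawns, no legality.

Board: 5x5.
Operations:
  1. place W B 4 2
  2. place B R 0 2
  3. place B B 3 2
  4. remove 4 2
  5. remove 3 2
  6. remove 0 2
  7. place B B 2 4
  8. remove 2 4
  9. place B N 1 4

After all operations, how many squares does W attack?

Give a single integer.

Answer: 0

Derivation:
Op 1: place WB@(4,2)
Op 2: place BR@(0,2)
Op 3: place BB@(3,2)
Op 4: remove (4,2)
Op 5: remove (3,2)
Op 6: remove (0,2)
Op 7: place BB@(2,4)
Op 8: remove (2,4)
Op 9: place BN@(1,4)
Per-piece attacks for W:
Union (0 distinct): (none)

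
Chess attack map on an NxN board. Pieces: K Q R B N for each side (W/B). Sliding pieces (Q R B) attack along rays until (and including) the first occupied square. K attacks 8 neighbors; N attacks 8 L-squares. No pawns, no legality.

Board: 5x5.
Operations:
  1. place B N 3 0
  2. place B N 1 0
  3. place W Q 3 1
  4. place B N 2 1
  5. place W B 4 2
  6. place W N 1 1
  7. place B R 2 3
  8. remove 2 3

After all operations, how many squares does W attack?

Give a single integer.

Op 1: place BN@(3,0)
Op 2: place BN@(1,0)
Op 3: place WQ@(3,1)
Op 4: place BN@(2,1)
Op 5: place WB@(4,2)
Op 6: place WN@(1,1)
Op 7: place BR@(2,3)
Op 8: remove (2,3)
Per-piece attacks for W:
  WN@(1,1): attacks (2,3) (3,2) (0,3) (3,0)
  WQ@(3,1): attacks (3,2) (3,3) (3,4) (3,0) (4,1) (2,1) (4,2) (4,0) (2,2) (1,3) (0,4) (2,0) [ray(0,-1) blocked at (3,0); ray(-1,0) blocked at (2,1); ray(1,1) blocked at (4,2)]
  WB@(4,2): attacks (3,3) (2,4) (3,1) [ray(-1,-1) blocked at (3,1)]
Union (16 distinct): (0,3) (0,4) (1,3) (2,0) (2,1) (2,2) (2,3) (2,4) (3,0) (3,1) (3,2) (3,3) (3,4) (4,0) (4,1) (4,2)

Answer: 16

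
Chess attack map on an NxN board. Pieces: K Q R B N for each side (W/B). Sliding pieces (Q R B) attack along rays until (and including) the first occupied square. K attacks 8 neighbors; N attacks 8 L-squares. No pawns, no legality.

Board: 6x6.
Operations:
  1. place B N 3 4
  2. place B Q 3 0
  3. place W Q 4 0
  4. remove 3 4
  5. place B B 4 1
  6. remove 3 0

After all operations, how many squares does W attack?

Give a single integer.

Op 1: place BN@(3,4)
Op 2: place BQ@(3,0)
Op 3: place WQ@(4,0)
Op 4: remove (3,4)
Op 5: place BB@(4,1)
Op 6: remove (3,0)
Per-piece attacks for W:
  WQ@(4,0): attacks (4,1) (5,0) (3,0) (2,0) (1,0) (0,0) (5,1) (3,1) (2,2) (1,3) (0,4) [ray(0,1) blocked at (4,1)]
Union (11 distinct): (0,0) (0,4) (1,0) (1,3) (2,0) (2,2) (3,0) (3,1) (4,1) (5,0) (5,1)

Answer: 11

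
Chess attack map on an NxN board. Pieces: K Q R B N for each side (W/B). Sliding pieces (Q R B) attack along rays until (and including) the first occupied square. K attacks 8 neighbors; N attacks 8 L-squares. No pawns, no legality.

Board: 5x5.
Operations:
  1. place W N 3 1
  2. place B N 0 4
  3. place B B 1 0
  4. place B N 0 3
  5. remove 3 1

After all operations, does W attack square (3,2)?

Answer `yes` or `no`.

Answer: no

Derivation:
Op 1: place WN@(3,1)
Op 2: place BN@(0,4)
Op 3: place BB@(1,0)
Op 4: place BN@(0,3)
Op 5: remove (3,1)
Per-piece attacks for W:
W attacks (3,2): no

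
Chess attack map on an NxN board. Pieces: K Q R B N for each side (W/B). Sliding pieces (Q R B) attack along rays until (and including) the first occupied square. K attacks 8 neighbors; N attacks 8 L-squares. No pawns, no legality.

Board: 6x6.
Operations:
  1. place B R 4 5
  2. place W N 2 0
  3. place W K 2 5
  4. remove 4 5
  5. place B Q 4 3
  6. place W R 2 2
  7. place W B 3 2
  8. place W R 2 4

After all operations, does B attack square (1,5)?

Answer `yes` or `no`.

Op 1: place BR@(4,5)
Op 2: place WN@(2,0)
Op 3: place WK@(2,5)
Op 4: remove (4,5)
Op 5: place BQ@(4,3)
Op 6: place WR@(2,2)
Op 7: place WB@(3,2)
Op 8: place WR@(2,4)
Per-piece attacks for B:
  BQ@(4,3): attacks (4,4) (4,5) (4,2) (4,1) (4,0) (5,3) (3,3) (2,3) (1,3) (0,3) (5,4) (5,2) (3,4) (2,5) (3,2) [ray(-1,1) blocked at (2,5); ray(-1,-1) blocked at (3,2)]
B attacks (1,5): no

Answer: no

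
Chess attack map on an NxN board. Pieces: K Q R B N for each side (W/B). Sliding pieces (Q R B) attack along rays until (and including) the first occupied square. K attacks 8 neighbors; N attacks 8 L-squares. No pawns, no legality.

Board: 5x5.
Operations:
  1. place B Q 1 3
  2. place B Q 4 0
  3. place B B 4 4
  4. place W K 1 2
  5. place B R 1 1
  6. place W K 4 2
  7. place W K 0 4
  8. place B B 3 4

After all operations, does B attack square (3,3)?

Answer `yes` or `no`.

Answer: yes

Derivation:
Op 1: place BQ@(1,3)
Op 2: place BQ@(4,0)
Op 3: place BB@(4,4)
Op 4: place WK@(1,2)
Op 5: place BR@(1,1)
Op 6: place WK@(4,2)
Op 7: place WK@(0,4)
Op 8: place BB@(3,4)
Per-piece attacks for B:
  BR@(1,1): attacks (1,2) (1,0) (2,1) (3,1) (4,1) (0,1) [ray(0,1) blocked at (1,2)]
  BQ@(1,3): attacks (1,4) (1,2) (2,3) (3,3) (4,3) (0,3) (2,4) (2,2) (3,1) (4,0) (0,4) (0,2) [ray(0,-1) blocked at (1,2); ray(1,-1) blocked at (4,0); ray(-1,1) blocked at (0,4)]
  BB@(3,4): attacks (4,3) (2,3) (1,2) [ray(-1,-1) blocked at (1,2)]
  BQ@(4,0): attacks (4,1) (4,2) (3,0) (2,0) (1,0) (0,0) (3,1) (2,2) (1,3) [ray(0,1) blocked at (4,2); ray(-1,1) blocked at (1,3)]
  BB@(4,4): attacks (3,3) (2,2) (1,1) [ray(-1,-1) blocked at (1,1)]
B attacks (3,3): yes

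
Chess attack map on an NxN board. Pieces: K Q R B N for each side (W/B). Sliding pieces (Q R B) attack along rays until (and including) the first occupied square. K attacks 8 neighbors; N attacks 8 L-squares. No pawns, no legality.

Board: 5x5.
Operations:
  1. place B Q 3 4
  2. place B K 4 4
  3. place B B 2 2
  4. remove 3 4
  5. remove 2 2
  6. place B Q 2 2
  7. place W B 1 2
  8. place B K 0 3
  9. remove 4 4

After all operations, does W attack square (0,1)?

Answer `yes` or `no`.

Answer: yes

Derivation:
Op 1: place BQ@(3,4)
Op 2: place BK@(4,4)
Op 3: place BB@(2,2)
Op 4: remove (3,4)
Op 5: remove (2,2)
Op 6: place BQ@(2,2)
Op 7: place WB@(1,2)
Op 8: place BK@(0,3)
Op 9: remove (4,4)
Per-piece attacks for W:
  WB@(1,2): attacks (2,3) (3,4) (2,1) (3,0) (0,3) (0,1) [ray(-1,1) blocked at (0,3)]
W attacks (0,1): yes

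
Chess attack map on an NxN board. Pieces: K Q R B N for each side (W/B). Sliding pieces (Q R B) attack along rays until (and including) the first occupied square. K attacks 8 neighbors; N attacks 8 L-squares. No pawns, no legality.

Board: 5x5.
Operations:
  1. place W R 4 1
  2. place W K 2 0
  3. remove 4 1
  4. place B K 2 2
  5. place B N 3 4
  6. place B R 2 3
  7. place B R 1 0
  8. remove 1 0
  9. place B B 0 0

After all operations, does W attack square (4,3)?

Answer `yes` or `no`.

Op 1: place WR@(4,1)
Op 2: place WK@(2,0)
Op 3: remove (4,1)
Op 4: place BK@(2,2)
Op 5: place BN@(3,4)
Op 6: place BR@(2,3)
Op 7: place BR@(1,0)
Op 8: remove (1,0)
Op 9: place BB@(0,0)
Per-piece attacks for W:
  WK@(2,0): attacks (2,1) (3,0) (1,0) (3,1) (1,1)
W attacks (4,3): no

Answer: no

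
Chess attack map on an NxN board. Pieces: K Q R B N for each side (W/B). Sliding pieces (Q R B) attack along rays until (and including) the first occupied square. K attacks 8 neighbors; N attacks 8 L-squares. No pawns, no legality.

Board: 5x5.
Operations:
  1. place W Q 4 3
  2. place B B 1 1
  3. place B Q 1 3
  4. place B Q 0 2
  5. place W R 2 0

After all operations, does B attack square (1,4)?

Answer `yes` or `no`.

Op 1: place WQ@(4,3)
Op 2: place BB@(1,1)
Op 3: place BQ@(1,3)
Op 4: place BQ@(0,2)
Op 5: place WR@(2,0)
Per-piece attacks for B:
  BQ@(0,2): attacks (0,3) (0,4) (0,1) (0,0) (1,2) (2,2) (3,2) (4,2) (1,3) (1,1) [ray(1,1) blocked at (1,3); ray(1,-1) blocked at (1,1)]
  BB@(1,1): attacks (2,2) (3,3) (4,4) (2,0) (0,2) (0,0) [ray(1,-1) blocked at (2,0); ray(-1,1) blocked at (0,2)]
  BQ@(1,3): attacks (1,4) (1,2) (1,1) (2,3) (3,3) (4,3) (0,3) (2,4) (2,2) (3,1) (4,0) (0,4) (0,2) [ray(0,-1) blocked at (1,1); ray(1,0) blocked at (4,3); ray(-1,-1) blocked at (0,2)]
B attacks (1,4): yes

Answer: yes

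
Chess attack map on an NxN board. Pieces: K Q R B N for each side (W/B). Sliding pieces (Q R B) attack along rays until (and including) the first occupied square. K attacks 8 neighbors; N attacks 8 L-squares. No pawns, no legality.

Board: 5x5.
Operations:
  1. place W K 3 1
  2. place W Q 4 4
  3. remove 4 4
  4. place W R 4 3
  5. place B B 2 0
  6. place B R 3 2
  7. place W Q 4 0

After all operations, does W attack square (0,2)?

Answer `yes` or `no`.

Answer: no

Derivation:
Op 1: place WK@(3,1)
Op 2: place WQ@(4,4)
Op 3: remove (4,4)
Op 4: place WR@(4,3)
Op 5: place BB@(2,0)
Op 6: place BR@(3,2)
Op 7: place WQ@(4,0)
Per-piece attacks for W:
  WK@(3,1): attacks (3,2) (3,0) (4,1) (2,1) (4,2) (4,0) (2,2) (2,0)
  WQ@(4,0): attacks (4,1) (4,2) (4,3) (3,0) (2,0) (3,1) [ray(0,1) blocked at (4,3); ray(-1,0) blocked at (2,0); ray(-1,1) blocked at (3,1)]
  WR@(4,3): attacks (4,4) (4,2) (4,1) (4,0) (3,3) (2,3) (1,3) (0,3) [ray(0,-1) blocked at (4,0)]
W attacks (0,2): no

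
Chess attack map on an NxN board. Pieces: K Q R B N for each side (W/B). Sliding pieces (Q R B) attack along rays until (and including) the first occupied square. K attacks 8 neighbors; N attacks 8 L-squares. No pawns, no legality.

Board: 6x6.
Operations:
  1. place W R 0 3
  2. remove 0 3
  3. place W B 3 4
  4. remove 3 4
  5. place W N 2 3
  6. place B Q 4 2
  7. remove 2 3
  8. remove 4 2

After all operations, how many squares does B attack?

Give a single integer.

Answer: 0

Derivation:
Op 1: place WR@(0,3)
Op 2: remove (0,3)
Op 3: place WB@(3,4)
Op 4: remove (3,4)
Op 5: place WN@(2,3)
Op 6: place BQ@(4,2)
Op 7: remove (2,3)
Op 8: remove (4,2)
Per-piece attacks for B:
Union (0 distinct): (none)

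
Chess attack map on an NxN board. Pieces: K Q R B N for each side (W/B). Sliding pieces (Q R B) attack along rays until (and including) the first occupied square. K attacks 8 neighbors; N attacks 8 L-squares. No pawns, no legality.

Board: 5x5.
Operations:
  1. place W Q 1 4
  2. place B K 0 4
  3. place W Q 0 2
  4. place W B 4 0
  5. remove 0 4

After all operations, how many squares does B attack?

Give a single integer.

Op 1: place WQ@(1,4)
Op 2: place BK@(0,4)
Op 3: place WQ@(0,2)
Op 4: place WB@(4,0)
Op 5: remove (0,4)
Per-piece attacks for B:
Union (0 distinct): (none)

Answer: 0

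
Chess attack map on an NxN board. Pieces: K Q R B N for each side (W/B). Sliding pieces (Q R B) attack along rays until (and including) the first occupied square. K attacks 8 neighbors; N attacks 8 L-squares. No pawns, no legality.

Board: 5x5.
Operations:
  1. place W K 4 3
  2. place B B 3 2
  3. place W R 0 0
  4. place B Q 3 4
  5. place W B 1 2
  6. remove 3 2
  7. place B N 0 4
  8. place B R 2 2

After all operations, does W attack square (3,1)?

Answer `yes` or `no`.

Op 1: place WK@(4,3)
Op 2: place BB@(3,2)
Op 3: place WR@(0,0)
Op 4: place BQ@(3,4)
Op 5: place WB@(1,2)
Op 6: remove (3,2)
Op 7: place BN@(0,4)
Op 8: place BR@(2,2)
Per-piece attacks for W:
  WR@(0,0): attacks (0,1) (0,2) (0,3) (0,4) (1,0) (2,0) (3,0) (4,0) [ray(0,1) blocked at (0,4)]
  WB@(1,2): attacks (2,3) (3,4) (2,1) (3,0) (0,3) (0,1) [ray(1,1) blocked at (3,4)]
  WK@(4,3): attacks (4,4) (4,2) (3,3) (3,4) (3,2)
W attacks (3,1): no

Answer: no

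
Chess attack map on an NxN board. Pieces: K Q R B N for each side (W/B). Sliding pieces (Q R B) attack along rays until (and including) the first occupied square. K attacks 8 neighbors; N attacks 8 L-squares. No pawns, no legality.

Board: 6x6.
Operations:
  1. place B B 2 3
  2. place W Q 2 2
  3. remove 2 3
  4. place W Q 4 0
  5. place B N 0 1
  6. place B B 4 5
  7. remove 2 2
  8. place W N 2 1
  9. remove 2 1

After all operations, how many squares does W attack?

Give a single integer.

Op 1: place BB@(2,3)
Op 2: place WQ@(2,2)
Op 3: remove (2,3)
Op 4: place WQ@(4,0)
Op 5: place BN@(0,1)
Op 6: place BB@(4,5)
Op 7: remove (2,2)
Op 8: place WN@(2,1)
Op 9: remove (2,1)
Per-piece attacks for W:
  WQ@(4,0): attacks (4,1) (4,2) (4,3) (4,4) (4,5) (5,0) (3,0) (2,0) (1,0) (0,0) (5,1) (3,1) (2,2) (1,3) (0,4) [ray(0,1) blocked at (4,5)]
Union (15 distinct): (0,0) (0,4) (1,0) (1,3) (2,0) (2,2) (3,0) (3,1) (4,1) (4,2) (4,3) (4,4) (4,5) (5,0) (5,1)

Answer: 15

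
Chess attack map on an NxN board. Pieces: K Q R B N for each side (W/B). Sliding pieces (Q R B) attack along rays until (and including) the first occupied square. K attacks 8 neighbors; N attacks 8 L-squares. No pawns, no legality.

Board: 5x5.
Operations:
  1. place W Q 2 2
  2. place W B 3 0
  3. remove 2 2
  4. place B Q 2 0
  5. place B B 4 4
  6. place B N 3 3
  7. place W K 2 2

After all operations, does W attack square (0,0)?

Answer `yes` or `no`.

Answer: no

Derivation:
Op 1: place WQ@(2,2)
Op 2: place WB@(3,0)
Op 3: remove (2,2)
Op 4: place BQ@(2,0)
Op 5: place BB@(4,4)
Op 6: place BN@(3,3)
Op 7: place WK@(2,2)
Per-piece attacks for W:
  WK@(2,2): attacks (2,3) (2,1) (3,2) (1,2) (3,3) (3,1) (1,3) (1,1)
  WB@(3,0): attacks (4,1) (2,1) (1,2) (0,3)
W attacks (0,0): no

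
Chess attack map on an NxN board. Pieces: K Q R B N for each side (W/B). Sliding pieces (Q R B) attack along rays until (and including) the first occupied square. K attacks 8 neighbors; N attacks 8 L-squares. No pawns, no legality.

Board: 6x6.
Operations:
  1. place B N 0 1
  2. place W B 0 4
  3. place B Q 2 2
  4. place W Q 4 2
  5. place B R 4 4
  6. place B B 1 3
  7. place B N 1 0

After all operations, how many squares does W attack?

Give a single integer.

Op 1: place BN@(0,1)
Op 2: place WB@(0,4)
Op 3: place BQ@(2,2)
Op 4: place WQ@(4,2)
Op 5: place BR@(4,4)
Op 6: place BB@(1,3)
Op 7: place BN@(1,0)
Per-piece attacks for W:
  WB@(0,4): attacks (1,5) (1,3) [ray(1,-1) blocked at (1,3)]
  WQ@(4,2): attacks (4,3) (4,4) (4,1) (4,0) (5,2) (3,2) (2,2) (5,3) (5,1) (3,3) (2,4) (1,5) (3,1) (2,0) [ray(0,1) blocked at (4,4); ray(-1,0) blocked at (2,2)]
Union (15 distinct): (1,3) (1,5) (2,0) (2,2) (2,4) (3,1) (3,2) (3,3) (4,0) (4,1) (4,3) (4,4) (5,1) (5,2) (5,3)

Answer: 15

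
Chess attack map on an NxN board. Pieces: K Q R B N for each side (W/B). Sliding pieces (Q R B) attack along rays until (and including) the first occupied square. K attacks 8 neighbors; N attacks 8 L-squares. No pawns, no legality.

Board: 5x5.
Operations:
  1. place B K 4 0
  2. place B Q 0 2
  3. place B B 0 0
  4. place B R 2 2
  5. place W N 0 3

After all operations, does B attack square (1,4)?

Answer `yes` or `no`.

Op 1: place BK@(4,0)
Op 2: place BQ@(0,2)
Op 3: place BB@(0,0)
Op 4: place BR@(2,2)
Op 5: place WN@(0,3)
Per-piece attacks for B:
  BB@(0,0): attacks (1,1) (2,2) [ray(1,1) blocked at (2,2)]
  BQ@(0,2): attacks (0,3) (0,1) (0,0) (1,2) (2,2) (1,3) (2,4) (1,1) (2,0) [ray(0,1) blocked at (0,3); ray(0,-1) blocked at (0,0); ray(1,0) blocked at (2,2)]
  BR@(2,2): attacks (2,3) (2,4) (2,1) (2,0) (3,2) (4,2) (1,2) (0,2) [ray(-1,0) blocked at (0,2)]
  BK@(4,0): attacks (4,1) (3,0) (3,1)
B attacks (1,4): no

Answer: no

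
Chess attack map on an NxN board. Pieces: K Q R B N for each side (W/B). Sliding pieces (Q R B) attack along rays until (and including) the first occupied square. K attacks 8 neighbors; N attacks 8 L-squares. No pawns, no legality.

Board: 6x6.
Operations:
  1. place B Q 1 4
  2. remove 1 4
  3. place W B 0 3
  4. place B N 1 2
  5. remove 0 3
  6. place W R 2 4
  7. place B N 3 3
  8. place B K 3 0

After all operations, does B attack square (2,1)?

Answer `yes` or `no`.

Op 1: place BQ@(1,4)
Op 2: remove (1,4)
Op 3: place WB@(0,3)
Op 4: place BN@(1,2)
Op 5: remove (0,3)
Op 6: place WR@(2,4)
Op 7: place BN@(3,3)
Op 8: place BK@(3,0)
Per-piece attacks for B:
  BN@(1,2): attacks (2,4) (3,3) (0,4) (2,0) (3,1) (0,0)
  BK@(3,0): attacks (3,1) (4,0) (2,0) (4,1) (2,1)
  BN@(3,3): attacks (4,5) (5,4) (2,5) (1,4) (4,1) (5,2) (2,1) (1,2)
B attacks (2,1): yes

Answer: yes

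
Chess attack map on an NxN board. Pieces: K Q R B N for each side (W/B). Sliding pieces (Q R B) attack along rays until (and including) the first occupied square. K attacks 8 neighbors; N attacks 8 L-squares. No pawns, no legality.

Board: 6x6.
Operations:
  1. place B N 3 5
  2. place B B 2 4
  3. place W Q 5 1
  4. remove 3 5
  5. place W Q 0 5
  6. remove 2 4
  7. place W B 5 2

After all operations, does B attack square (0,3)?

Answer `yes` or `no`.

Op 1: place BN@(3,5)
Op 2: place BB@(2,4)
Op 3: place WQ@(5,1)
Op 4: remove (3,5)
Op 5: place WQ@(0,5)
Op 6: remove (2,4)
Op 7: place WB@(5,2)
Per-piece attacks for B:
B attacks (0,3): no

Answer: no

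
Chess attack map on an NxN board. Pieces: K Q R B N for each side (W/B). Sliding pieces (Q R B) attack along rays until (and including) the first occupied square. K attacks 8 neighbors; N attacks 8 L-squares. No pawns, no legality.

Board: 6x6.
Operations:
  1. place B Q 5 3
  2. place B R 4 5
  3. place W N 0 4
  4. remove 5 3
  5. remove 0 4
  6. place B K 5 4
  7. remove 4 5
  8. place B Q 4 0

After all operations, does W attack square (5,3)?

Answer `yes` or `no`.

Op 1: place BQ@(5,3)
Op 2: place BR@(4,5)
Op 3: place WN@(0,4)
Op 4: remove (5,3)
Op 5: remove (0,4)
Op 6: place BK@(5,4)
Op 7: remove (4,5)
Op 8: place BQ@(4,0)
Per-piece attacks for W:
W attacks (5,3): no

Answer: no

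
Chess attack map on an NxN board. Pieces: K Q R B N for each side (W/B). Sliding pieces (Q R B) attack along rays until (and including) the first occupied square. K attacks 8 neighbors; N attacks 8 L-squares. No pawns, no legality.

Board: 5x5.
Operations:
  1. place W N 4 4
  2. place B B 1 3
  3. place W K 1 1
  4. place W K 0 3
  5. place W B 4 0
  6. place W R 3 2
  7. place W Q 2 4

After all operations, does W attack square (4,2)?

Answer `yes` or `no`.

Op 1: place WN@(4,4)
Op 2: place BB@(1,3)
Op 3: place WK@(1,1)
Op 4: place WK@(0,3)
Op 5: place WB@(4,0)
Op 6: place WR@(3,2)
Op 7: place WQ@(2,4)
Per-piece attacks for W:
  WK@(0,3): attacks (0,4) (0,2) (1,3) (1,4) (1,2)
  WK@(1,1): attacks (1,2) (1,0) (2,1) (0,1) (2,2) (2,0) (0,2) (0,0)
  WQ@(2,4): attacks (2,3) (2,2) (2,1) (2,0) (3,4) (4,4) (1,4) (0,4) (3,3) (4,2) (1,3) [ray(1,0) blocked at (4,4); ray(-1,-1) blocked at (1,3)]
  WR@(3,2): attacks (3,3) (3,4) (3,1) (3,0) (4,2) (2,2) (1,2) (0,2)
  WB@(4,0): attacks (3,1) (2,2) (1,3) [ray(-1,1) blocked at (1,3)]
  WN@(4,4): attacks (3,2) (2,3)
W attacks (4,2): yes

Answer: yes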